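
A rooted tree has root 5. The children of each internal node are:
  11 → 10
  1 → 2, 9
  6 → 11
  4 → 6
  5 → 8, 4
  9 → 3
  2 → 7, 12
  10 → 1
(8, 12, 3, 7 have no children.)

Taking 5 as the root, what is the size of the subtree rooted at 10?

7

The subtree rooted at 10 contains: 10, 1, 9, 2, 3, 7, 12 — 7 nodes.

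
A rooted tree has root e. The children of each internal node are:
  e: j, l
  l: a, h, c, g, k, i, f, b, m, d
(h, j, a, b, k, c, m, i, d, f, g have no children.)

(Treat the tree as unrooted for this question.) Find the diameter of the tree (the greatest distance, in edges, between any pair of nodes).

3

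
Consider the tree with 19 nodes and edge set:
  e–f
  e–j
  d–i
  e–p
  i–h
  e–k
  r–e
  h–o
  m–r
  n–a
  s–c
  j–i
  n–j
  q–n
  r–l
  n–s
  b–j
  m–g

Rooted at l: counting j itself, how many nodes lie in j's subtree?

The subtree rooted at j contains: j, i, n, b, h, d, a, s, q, o, c — 11 nodes.

11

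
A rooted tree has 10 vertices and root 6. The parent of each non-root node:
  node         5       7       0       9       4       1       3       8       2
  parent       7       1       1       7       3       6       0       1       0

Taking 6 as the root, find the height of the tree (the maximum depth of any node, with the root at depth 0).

4

A deepest node is 4, reached by 6–1–0–3–4.
That path has 4 edges, so the height is 4.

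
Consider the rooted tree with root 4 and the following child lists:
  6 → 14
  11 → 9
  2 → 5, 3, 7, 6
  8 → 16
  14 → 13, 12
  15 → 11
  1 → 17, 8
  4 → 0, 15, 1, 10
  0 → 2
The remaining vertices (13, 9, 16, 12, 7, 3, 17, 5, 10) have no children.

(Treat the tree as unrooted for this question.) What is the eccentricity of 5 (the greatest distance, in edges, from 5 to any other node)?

The node farthest from 5 is 9 (16 also at distance 6), via 5 – 2 – 0 – 4 – 15 – 11 – 9 — 6 edges.

6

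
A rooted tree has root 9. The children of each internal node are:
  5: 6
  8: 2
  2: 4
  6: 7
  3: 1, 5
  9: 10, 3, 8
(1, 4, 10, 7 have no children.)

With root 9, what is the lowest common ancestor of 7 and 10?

9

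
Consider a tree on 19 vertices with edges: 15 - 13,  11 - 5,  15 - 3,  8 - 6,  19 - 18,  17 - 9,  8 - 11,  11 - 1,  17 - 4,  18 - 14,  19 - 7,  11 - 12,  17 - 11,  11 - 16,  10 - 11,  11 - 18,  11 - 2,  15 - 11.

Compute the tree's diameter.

5

BFS from 7 reaches 3 last, at distance 5; BFS from 3 confirms no node is farther.
Path: 7 - 19 - 18 - 11 - 15 - 3.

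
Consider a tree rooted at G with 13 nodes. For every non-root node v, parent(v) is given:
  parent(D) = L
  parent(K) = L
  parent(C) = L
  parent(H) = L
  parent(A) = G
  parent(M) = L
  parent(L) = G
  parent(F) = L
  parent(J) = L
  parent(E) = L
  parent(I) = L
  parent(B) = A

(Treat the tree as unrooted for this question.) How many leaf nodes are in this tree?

10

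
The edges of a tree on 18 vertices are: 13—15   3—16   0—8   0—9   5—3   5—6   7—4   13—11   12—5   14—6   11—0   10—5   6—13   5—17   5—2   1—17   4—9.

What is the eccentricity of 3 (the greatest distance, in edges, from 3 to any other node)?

8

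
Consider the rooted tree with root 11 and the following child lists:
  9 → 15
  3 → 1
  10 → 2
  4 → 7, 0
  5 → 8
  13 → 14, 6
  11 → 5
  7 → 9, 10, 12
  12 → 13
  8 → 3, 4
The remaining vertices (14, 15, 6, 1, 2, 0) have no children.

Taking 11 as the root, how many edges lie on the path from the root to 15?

6

11 → 5 → 8 → 4 → 7 → 9 → 15 — 6 edges.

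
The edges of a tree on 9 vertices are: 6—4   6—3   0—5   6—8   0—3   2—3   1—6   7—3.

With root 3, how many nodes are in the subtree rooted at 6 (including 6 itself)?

4

Descendants of 6 (including itself): 6, 8, 1, 4. That's 4.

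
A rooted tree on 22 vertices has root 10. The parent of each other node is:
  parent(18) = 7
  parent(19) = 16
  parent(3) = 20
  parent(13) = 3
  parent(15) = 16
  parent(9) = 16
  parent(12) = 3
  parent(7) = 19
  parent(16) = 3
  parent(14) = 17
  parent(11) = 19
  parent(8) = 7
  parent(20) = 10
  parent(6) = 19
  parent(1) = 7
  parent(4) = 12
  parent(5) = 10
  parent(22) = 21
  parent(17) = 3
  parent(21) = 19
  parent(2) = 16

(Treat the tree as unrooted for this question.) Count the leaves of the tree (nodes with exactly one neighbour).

13

Degree-1 nodes: 1, 2, 4, 5, 6, 8, 9, 11, 13, 14, 15, 18, 22 — 13 of them.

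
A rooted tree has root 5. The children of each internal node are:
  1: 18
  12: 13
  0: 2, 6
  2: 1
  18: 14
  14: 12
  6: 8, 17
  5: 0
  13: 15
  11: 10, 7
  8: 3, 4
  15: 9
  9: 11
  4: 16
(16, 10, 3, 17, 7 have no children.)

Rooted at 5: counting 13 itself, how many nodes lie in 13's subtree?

6

13's subtree: {13, 15, 9, 11, 10, 7}, size 6.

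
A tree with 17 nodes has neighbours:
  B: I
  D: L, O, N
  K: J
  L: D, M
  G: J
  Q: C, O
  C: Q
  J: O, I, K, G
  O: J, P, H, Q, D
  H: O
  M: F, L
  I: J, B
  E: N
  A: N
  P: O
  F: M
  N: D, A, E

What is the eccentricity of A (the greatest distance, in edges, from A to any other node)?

A farthest node from A is B.
The path A – N – D – O – J – I – B has 6 edges.

6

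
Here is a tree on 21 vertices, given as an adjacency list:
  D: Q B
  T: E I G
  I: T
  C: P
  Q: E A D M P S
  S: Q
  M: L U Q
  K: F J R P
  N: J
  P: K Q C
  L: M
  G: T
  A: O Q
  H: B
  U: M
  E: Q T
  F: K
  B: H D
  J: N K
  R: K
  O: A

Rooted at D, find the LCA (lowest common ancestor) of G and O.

G's ancestor chain is G, T, E, Q, D and O's is O, A, Q, D; they first meet at Q.

Q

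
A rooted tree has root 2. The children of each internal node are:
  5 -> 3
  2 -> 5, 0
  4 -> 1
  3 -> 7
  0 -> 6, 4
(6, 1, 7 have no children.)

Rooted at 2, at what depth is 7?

2 – 5 – 3 – 7 — 3 edges.

3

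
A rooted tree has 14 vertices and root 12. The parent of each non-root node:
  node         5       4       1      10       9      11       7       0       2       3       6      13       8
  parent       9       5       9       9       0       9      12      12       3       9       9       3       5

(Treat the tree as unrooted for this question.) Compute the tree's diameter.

5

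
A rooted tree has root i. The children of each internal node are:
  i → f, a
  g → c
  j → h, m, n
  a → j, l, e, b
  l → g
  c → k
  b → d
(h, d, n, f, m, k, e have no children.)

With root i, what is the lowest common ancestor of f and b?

f's ancestor chain is f, i and b's is b, a, i; they first meet at i.

i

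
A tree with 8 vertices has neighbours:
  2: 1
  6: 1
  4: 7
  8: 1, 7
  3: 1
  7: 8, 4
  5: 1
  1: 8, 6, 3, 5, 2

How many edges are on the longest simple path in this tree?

4

Starting from 4, a farthest node is 6 at distance 4.
One longest path: 4 – 7 – 8 – 1 – 6.
So the diameter is 4.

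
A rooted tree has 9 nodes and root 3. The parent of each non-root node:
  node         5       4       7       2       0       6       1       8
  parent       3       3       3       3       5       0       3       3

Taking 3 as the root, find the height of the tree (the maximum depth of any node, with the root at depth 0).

3

6 sits deepest: 3-5-0-6 — 3 edges from the root.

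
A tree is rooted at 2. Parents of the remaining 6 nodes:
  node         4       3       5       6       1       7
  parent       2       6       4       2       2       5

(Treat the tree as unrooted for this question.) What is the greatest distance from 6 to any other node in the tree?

4

A farthest node from 6 is 7.
The path 6 – 2 – 4 – 5 – 7 has 4 edges.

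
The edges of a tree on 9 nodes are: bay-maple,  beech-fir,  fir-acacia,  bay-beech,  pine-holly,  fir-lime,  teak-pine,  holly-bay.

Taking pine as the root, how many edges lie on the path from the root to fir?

Climbing from fir to the root: fir–beech–bay–holly–pine. That's 4 steps.

4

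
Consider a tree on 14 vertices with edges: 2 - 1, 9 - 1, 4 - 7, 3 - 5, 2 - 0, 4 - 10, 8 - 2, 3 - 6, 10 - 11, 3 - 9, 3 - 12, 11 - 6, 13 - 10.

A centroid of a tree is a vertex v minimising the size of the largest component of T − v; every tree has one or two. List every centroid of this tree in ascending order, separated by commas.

Removing 3 splits the tree into components of sizes 6, 5, 1, 1; the largest is 6 ≤ ⌊14/2⌋ = 7.
Every other node leaves some component of size > 7, so the centroid is unique.

3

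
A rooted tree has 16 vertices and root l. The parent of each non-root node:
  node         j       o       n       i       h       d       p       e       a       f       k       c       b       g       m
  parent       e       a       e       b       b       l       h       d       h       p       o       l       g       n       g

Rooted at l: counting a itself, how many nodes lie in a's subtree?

3

The subtree rooted at a contains: a, o, k — 3 nodes.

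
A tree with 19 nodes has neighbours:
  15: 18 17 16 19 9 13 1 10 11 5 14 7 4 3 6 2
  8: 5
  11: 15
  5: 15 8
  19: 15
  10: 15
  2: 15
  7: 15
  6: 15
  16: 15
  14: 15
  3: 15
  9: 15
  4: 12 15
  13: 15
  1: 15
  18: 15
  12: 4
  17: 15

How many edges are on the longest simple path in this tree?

A longest path is 8-5-15-4-12, with 4 edges.

4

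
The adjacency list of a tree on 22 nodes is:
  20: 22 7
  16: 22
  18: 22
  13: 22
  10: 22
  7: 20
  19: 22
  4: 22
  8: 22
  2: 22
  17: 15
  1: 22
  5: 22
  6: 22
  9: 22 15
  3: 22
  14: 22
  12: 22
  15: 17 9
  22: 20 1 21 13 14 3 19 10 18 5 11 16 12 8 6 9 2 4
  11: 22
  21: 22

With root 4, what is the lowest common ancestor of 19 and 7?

22

19's ancestor chain is 19, 22, 4 and 7's is 7, 20, 22, 4; they first meet at 22.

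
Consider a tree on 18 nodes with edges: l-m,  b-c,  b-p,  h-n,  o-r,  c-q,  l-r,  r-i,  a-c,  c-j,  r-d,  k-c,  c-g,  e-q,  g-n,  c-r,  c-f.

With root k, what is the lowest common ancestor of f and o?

c

f's ancestor chain is f, c, k and o's is o, r, c, k; they first meet at c.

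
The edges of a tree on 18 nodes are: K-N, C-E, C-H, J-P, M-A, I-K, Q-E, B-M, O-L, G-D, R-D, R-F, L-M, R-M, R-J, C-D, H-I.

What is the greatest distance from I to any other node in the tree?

The node farthest from I is O, via I-H-C-D-R-M-L-O — 7 edges.

7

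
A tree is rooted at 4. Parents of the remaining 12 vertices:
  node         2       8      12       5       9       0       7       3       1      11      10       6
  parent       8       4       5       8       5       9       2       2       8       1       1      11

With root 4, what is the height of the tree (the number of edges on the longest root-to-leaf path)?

A deepest node is 0, reached by 4 → 8 → 5 → 9 → 0.
That path has 4 edges, so the height is 4.

4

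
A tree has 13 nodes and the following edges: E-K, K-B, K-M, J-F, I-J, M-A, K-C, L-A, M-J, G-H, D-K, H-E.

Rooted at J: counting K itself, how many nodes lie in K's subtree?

7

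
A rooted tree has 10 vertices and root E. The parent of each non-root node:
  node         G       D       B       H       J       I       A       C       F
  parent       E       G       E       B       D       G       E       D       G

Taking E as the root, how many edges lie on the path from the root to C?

Path from E to C: E – G – D – C, which has 3 edges.

3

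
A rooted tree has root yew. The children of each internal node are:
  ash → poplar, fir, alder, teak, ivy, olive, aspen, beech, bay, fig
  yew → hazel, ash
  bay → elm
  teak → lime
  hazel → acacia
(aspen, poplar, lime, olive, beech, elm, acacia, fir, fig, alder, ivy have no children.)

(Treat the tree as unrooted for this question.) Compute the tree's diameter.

5

BFS from acacia reaches lime last, at distance 5; BFS from lime confirms no node is farther.
Path: acacia - hazel - yew - ash - teak - lime.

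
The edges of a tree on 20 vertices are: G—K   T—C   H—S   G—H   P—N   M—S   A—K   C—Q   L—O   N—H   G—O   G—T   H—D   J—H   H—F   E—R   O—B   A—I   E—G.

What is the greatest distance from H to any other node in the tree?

4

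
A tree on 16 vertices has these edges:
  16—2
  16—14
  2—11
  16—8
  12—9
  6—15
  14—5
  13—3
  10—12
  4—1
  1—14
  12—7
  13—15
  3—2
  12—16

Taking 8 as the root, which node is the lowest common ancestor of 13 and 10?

16

Path 13→root: 13 3 2 16 8; path 10→root: 10 12 16 8.
First common node: 16.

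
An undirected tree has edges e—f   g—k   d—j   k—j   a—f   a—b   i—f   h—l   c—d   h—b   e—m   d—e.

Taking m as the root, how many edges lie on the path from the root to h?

5

Path from m to h: m → e → f → a → b → h, which has 5 edges.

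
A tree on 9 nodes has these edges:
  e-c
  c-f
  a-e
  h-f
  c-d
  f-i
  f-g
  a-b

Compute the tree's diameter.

Starting from b, a farthest node is i at distance 5.
One longest path: b – a – e – c – f – i.
So the diameter is 5.

5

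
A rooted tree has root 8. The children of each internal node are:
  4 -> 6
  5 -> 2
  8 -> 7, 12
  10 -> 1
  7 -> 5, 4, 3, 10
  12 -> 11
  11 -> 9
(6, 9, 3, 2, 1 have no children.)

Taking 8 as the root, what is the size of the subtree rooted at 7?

8

7's subtree: {7, 10, 5, 4, 3, 1, 2, 6}, size 8.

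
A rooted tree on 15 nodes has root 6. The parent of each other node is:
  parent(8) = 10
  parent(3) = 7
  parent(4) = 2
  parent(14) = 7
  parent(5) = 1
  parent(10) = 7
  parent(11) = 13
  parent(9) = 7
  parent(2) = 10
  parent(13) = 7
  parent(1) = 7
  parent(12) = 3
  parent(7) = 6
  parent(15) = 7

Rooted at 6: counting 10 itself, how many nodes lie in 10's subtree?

10's subtree: {10, 2, 8, 4}, size 4.

4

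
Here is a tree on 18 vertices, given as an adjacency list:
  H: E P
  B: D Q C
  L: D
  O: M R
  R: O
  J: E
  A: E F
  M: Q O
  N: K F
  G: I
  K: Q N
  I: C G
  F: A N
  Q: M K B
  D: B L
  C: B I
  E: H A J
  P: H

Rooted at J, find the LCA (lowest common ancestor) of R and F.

R's ancestor chain is R, O, M, Q, K, N, F, A, E, J and F's is F, A, E, J; they first meet at F.

F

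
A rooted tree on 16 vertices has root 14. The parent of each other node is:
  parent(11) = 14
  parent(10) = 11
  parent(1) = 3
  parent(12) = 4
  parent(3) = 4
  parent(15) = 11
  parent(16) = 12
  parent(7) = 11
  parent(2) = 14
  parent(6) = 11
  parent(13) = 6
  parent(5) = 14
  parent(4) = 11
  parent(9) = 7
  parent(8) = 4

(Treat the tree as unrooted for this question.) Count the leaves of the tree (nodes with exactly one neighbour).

Exactly 9 nodes have a single neighbour: 1, 2, 5, 8, 9, 10, 13, 15, 16.

9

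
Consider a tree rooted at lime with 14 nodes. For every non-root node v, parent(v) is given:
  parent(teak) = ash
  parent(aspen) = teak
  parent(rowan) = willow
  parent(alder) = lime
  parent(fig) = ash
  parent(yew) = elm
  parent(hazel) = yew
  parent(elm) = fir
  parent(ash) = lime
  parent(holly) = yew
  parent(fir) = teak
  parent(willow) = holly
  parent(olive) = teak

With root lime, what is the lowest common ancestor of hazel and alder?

lime

Path hazel→root: hazel yew elm fir teak ash lime; path alder→root: alder lime.
First common node: lime.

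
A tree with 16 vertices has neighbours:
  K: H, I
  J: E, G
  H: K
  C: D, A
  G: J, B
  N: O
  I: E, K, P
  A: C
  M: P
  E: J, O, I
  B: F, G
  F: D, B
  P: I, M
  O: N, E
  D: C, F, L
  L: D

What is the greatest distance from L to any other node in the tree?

9

Distances from L peak at 9, attained at M (H also at distance 9).
L–D–F–B–G–J–E–I–P–M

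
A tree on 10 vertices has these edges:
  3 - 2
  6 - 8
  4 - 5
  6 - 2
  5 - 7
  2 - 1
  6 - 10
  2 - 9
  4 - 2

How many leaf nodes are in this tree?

Degree-1 nodes: 1, 3, 7, 8, 9, 10 — 6 of them.

6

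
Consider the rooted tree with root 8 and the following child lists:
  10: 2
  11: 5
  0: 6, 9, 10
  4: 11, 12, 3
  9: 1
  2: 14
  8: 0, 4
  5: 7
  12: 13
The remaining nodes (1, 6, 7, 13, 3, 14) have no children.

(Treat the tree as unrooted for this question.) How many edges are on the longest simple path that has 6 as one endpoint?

6

A farthest node from 6 is 7.
The path 6-0-8-4-11-5-7 has 6 edges.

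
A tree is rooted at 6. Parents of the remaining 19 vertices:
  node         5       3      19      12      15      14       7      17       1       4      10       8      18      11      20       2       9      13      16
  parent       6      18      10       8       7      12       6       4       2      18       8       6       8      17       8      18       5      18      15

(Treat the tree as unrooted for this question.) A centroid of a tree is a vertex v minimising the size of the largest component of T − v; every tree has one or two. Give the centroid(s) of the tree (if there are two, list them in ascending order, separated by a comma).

8

Removing 8 splits the tree into components of sizes 8, 6, 2, 2, 1; the largest is 8 ≤ ⌊20/2⌋ = 10.
No neighbour of 8 does as well, so 8 is the unique centroid.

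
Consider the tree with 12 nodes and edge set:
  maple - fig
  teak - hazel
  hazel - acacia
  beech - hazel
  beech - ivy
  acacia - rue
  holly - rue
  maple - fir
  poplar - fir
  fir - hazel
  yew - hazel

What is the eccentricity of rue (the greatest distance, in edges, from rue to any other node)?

5

A farthest node from rue is fig.
The path rue – acacia – hazel – fir – maple – fig has 5 edges.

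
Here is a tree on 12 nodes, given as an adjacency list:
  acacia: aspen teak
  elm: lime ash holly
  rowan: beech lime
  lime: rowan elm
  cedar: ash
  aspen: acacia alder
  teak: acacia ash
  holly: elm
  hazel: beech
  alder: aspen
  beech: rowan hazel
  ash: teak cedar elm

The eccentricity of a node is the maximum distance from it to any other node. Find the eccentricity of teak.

The node farthest from teak is hazel, via teak – ash – elm – lime – rowan – beech – hazel — 6 edges.

6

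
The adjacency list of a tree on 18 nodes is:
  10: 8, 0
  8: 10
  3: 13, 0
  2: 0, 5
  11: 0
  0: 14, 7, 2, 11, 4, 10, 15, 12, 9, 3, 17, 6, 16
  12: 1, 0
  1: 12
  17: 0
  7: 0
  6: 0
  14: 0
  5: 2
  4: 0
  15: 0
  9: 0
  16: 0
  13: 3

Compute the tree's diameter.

4

A longest path is 13 – 3 – 0 – 12 – 1, with 4 edges.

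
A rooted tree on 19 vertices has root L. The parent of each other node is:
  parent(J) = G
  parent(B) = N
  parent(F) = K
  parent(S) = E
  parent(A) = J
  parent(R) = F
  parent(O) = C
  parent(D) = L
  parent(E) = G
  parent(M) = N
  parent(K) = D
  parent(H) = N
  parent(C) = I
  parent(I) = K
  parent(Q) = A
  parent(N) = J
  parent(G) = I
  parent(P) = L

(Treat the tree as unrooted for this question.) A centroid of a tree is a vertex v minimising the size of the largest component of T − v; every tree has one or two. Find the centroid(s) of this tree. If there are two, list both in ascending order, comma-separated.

G

Delete G: the remaining components have sizes 9, 7, 2. Max 9 ≤ 9, so G is a centroid.
Every other node leaves some component of size > 9, so the centroid is unique.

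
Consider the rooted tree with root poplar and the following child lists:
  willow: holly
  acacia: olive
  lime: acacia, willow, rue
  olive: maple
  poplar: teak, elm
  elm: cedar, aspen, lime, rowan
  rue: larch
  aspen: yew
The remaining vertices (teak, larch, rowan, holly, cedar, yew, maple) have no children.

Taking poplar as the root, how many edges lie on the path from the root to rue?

3

poplar–elm–lime–rue — 3 edges.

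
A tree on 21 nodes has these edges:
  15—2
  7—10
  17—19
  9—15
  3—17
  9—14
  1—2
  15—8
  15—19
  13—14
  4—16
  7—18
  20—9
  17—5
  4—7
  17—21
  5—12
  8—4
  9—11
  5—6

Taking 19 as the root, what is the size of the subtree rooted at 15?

14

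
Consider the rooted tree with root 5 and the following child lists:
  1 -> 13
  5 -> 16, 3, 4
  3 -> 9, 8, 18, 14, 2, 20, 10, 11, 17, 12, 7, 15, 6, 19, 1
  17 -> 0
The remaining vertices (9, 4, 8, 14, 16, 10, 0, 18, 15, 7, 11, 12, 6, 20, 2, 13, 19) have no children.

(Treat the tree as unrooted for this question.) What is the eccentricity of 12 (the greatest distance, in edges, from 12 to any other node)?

A farthest node from 12 is 4 (16, 13, 0 also at distance 3).
The path 12-3-5-4 has 3 edges.

3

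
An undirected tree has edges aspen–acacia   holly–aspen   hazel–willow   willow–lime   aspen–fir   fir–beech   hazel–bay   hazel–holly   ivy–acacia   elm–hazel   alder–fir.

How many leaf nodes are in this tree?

6

Exactly 6 nodes have a single neighbour: alder, bay, beech, elm, ivy, lime.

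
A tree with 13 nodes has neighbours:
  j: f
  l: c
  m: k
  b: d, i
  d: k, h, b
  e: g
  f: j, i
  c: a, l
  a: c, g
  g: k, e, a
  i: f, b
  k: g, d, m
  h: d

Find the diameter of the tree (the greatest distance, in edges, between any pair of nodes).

Starting from j, a farthest node is l at distance 9.
One longest path: j–f–i–b–d–k–g–a–c–l.
So the diameter is 9.

9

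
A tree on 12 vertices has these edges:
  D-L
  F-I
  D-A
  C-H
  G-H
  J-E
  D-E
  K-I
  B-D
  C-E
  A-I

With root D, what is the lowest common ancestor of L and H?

Path L→root: L D; path H→root: H C E D.
First common node: D.

D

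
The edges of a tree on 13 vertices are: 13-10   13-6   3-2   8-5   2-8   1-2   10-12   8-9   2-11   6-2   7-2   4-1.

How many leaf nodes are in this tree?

7

The leaves are 3, 4, 5, 7, 9, 11, 12.
That is 7 leaves.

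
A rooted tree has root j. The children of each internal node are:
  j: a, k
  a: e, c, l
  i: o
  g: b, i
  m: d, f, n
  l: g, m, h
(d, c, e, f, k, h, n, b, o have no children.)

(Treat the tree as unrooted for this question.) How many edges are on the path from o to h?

The path is o - i - g - l - h, which has 4 edges.

4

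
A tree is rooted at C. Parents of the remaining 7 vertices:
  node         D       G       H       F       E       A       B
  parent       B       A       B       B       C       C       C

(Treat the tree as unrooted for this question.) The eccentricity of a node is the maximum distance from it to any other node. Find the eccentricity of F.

A farthest node from F is G.
The path F – B – C – A – G has 4 edges.

4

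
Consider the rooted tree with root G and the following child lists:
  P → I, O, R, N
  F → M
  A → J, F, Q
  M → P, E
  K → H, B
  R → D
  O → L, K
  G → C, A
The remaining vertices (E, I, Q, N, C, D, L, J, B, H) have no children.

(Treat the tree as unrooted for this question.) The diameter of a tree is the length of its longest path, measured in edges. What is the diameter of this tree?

8

Starting from C, a farthest node is H at distance 8.
One longest path: C – G – A – F – M – P – O – K – H.
So the diameter is 8.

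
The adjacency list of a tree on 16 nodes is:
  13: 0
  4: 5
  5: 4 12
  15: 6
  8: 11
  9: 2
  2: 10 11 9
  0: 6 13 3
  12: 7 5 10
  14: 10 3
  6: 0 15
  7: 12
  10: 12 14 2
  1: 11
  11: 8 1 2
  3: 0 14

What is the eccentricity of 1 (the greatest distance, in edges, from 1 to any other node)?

The node farthest from 1 is 15, via 1-11-2-10-14-3-0-6-15 — 8 edges.

8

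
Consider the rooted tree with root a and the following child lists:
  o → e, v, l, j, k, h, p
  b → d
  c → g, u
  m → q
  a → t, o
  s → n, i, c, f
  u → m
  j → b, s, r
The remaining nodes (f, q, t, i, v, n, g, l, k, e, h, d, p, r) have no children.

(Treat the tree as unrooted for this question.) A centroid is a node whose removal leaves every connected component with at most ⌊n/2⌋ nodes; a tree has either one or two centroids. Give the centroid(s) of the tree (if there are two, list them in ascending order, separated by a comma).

j

If j is removed the pieces have sizes 9, 9, 2, 1, all ≤ ⌊22/2⌋ = 11.
Every other node leaves some component of size > 11, so the centroid is unique.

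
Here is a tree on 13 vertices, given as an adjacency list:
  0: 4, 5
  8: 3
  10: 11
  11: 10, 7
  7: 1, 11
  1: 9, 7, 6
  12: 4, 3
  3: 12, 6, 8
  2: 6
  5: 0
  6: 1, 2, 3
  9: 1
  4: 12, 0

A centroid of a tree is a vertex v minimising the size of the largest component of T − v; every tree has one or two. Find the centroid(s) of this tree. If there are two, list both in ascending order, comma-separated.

6

If 6 is removed the pieces have sizes 6, 5, 1, all ≤ ⌊13/2⌋ = 6.
No neighbour of 6 does as well, so 6 is the unique centroid.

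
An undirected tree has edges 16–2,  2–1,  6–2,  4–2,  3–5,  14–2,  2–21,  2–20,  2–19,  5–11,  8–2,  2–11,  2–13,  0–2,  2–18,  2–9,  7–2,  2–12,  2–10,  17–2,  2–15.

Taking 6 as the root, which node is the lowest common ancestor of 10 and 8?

Path 10→root: 10 2 6; path 8→root: 8 2 6.
First common node: 2.

2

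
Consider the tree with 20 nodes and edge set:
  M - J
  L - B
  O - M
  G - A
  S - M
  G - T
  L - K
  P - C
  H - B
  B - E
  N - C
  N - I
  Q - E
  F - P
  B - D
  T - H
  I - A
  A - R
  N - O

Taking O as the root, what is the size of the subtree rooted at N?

16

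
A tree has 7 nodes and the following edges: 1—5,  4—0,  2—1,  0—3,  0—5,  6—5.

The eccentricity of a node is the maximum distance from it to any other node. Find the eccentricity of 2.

A farthest node from 2 is 3 (4 also at distance 4).
The path 2–1–5–0–3 has 4 edges.

4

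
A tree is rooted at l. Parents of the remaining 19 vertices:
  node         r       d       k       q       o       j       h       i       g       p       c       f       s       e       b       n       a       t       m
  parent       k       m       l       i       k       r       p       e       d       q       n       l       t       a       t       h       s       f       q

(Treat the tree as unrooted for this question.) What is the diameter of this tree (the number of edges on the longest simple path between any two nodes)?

14

A longest path is j – r – k – l – f – t – s – a – e – i – q – p – h – n – c, with 14 edges.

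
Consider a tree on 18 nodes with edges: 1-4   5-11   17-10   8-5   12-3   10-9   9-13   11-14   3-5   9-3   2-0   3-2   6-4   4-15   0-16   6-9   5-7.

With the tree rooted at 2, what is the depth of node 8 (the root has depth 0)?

Path from 2 to 8: 2 → 3 → 5 → 8, which has 3 edges.

3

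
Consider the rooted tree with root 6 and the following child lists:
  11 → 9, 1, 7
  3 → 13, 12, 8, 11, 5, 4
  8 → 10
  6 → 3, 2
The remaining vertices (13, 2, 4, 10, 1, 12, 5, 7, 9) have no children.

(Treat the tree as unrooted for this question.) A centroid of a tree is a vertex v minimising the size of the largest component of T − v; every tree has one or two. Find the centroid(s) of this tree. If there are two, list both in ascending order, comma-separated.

3

If 3 is removed the pieces have sizes 4, 2, 2, 1, 1, 1, 1, all ≤ ⌊13/2⌋ = 6.
No neighbour of 3 does as well, so 3 is the unique centroid.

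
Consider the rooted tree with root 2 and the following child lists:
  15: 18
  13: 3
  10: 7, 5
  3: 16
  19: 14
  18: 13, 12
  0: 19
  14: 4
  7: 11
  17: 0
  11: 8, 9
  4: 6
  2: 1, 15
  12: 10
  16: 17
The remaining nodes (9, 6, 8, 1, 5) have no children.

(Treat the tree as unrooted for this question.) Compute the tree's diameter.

A longest path is 6 – 4 – 14 – 19 – 0 – 17 – 16 – 3 – 13 – 18 – 12 – 10 – 7 – 11 – 9, with 14 edges.

14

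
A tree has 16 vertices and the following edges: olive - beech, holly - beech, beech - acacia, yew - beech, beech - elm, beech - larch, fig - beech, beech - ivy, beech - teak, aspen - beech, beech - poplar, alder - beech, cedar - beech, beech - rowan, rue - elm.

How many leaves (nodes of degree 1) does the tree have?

The leaves are acacia, alder, aspen, cedar, fig, holly, ivy, larch, olive, poplar, rowan, rue, teak, yew.
That is 14 leaves.

14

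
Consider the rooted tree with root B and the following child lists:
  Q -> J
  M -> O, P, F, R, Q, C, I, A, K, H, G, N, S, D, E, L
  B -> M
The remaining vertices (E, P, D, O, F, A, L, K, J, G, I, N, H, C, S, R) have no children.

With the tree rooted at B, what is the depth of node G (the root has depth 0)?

Path from B to G: B – M – G, which has 2 edges.

2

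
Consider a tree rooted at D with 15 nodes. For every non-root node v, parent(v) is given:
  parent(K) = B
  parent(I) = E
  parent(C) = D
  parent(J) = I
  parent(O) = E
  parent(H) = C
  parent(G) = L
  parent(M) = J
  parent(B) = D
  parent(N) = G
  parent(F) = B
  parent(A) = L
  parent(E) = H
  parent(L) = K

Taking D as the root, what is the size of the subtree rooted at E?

Descendants of E (including itself): E, O, I, J, M. That's 5.

5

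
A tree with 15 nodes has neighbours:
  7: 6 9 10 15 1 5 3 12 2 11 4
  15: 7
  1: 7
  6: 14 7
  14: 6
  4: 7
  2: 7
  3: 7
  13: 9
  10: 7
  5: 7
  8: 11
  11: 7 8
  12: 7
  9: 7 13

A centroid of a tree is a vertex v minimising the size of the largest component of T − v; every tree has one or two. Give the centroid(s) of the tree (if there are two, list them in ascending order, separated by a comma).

If 7 is removed the pieces have sizes 2, 2, 2, 1, 1, 1, 1, 1, 1, 1, 1, all ≤ ⌊15/2⌋ = 7.
No neighbour of 7 does as well, so 7 is the unique centroid.

7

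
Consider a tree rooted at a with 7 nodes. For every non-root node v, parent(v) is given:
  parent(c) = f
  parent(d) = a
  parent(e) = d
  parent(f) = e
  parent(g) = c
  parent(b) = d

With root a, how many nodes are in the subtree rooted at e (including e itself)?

4

The subtree rooted at e contains: e, f, c, g — 4 nodes.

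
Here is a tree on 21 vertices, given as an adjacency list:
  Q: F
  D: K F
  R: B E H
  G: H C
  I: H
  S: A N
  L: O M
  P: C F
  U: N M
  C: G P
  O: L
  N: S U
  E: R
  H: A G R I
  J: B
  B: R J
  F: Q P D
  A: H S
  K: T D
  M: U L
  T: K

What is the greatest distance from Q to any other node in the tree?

12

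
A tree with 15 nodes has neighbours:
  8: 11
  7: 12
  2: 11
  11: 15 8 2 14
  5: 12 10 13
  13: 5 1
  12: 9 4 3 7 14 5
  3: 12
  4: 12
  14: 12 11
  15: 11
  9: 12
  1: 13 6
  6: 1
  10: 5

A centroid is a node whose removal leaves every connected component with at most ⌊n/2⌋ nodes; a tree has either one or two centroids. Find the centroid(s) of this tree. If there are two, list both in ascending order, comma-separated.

Delete 12: the remaining components have sizes 5, 5, 1, 1, 1, 1. Max 5 ≤ 7, so 12 is a centroid.
Every other node leaves some component of size > 7, so the centroid is unique.

12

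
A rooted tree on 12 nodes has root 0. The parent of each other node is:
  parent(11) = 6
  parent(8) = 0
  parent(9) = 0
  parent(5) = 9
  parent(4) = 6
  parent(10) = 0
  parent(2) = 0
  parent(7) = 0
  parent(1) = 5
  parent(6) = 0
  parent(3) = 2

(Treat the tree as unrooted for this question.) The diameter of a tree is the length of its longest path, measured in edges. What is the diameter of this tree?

Starting from 1, a farthest node is 3 at distance 5.
One longest path: 1 – 5 – 9 – 0 – 2 – 3.
So the diameter is 5.

5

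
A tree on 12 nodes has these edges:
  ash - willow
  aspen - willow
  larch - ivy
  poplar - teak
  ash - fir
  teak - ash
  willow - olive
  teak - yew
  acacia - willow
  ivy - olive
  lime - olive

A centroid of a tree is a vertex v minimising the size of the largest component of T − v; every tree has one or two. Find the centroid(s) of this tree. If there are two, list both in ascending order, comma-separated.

willow

Delete willow: the remaining components have sizes 5, 4, 1, 1. Max 5 ≤ 6, so willow is a centroid.
No neighbour of willow does as well, so willow is the unique centroid.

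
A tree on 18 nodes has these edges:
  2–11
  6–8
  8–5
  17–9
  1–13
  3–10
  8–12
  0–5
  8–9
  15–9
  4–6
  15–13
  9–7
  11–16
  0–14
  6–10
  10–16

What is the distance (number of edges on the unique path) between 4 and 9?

3

4–6–8–9: 3 edges.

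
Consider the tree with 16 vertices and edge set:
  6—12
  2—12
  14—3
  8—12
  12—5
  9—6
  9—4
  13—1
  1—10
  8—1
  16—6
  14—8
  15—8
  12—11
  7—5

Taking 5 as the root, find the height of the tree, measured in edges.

4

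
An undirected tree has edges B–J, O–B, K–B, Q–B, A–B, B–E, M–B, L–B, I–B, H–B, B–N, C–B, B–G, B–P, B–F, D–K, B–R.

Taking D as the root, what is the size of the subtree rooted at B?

16

Descendants of B (including itself): B, C, L, R, Q, G, E, A, O, N, F, J, M, P, H, I. That's 16.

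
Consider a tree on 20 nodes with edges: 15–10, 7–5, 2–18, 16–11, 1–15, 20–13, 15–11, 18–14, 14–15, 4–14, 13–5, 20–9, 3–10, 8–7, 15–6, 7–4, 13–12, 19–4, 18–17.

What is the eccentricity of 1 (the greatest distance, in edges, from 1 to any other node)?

8

A farthest node from 1 is 9.
The path 1–15–14–4–7–5–13–20–9 has 8 edges.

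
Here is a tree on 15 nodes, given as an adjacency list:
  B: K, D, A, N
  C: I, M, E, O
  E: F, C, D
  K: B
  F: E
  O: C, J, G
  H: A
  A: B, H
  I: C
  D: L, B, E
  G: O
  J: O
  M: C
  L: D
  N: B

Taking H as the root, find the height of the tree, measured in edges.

7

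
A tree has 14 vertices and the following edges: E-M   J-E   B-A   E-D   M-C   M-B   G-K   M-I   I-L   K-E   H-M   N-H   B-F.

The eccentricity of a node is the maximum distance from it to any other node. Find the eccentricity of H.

4

A farthest node from H is G.
The path H – M – E – K – G has 4 edges.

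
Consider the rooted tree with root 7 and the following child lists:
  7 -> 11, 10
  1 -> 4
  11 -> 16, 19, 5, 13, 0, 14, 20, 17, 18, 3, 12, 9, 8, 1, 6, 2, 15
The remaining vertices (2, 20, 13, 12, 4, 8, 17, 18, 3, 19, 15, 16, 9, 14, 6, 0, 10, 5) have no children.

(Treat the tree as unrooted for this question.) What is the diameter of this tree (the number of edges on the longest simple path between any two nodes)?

4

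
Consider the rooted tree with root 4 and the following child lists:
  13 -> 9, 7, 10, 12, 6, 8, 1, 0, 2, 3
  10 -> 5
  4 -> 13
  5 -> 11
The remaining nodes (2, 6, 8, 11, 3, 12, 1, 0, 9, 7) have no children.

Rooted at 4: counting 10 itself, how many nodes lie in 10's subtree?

3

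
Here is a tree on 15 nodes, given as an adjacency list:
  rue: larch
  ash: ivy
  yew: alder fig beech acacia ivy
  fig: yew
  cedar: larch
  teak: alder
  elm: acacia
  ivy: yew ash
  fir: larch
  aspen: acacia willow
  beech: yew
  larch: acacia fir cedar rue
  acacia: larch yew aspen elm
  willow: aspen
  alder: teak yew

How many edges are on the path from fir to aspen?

3

The path is fir - larch - acacia - aspen, which has 3 edges.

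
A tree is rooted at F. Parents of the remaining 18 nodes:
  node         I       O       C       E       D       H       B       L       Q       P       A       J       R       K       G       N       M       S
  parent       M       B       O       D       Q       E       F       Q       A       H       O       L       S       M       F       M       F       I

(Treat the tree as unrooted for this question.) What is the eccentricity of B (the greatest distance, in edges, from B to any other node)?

7

The node farthest from B is P, via B–O–A–Q–D–E–H–P — 7 edges.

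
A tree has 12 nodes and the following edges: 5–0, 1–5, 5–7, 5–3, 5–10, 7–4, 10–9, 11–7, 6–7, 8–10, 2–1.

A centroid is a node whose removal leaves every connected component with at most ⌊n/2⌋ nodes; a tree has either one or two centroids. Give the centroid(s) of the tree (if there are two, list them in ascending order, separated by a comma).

5

Removing 5 splits the tree into components of sizes 4, 3, 2, 1, 1; the largest is 4 ≤ ⌊12/2⌋ = 6.
No neighbour of 5 does as well, so 5 is the unique centroid.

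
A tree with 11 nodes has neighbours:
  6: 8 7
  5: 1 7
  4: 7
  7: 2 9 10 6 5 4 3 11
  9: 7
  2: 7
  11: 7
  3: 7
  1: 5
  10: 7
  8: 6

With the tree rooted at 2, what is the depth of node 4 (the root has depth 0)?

Path from 2 to 4: 2 – 7 – 4, which has 2 edges.

2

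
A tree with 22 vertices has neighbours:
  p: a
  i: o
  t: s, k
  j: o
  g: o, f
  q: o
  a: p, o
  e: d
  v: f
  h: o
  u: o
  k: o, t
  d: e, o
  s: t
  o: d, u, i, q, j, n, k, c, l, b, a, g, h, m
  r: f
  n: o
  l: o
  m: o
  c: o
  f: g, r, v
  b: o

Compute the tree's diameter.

Starting from r, a farthest node is s at distance 6.
One longest path: r - f - g - o - k - t - s.
So the diameter is 6.

6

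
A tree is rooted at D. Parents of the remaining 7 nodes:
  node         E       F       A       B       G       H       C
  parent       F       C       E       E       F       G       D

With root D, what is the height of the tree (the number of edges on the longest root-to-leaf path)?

4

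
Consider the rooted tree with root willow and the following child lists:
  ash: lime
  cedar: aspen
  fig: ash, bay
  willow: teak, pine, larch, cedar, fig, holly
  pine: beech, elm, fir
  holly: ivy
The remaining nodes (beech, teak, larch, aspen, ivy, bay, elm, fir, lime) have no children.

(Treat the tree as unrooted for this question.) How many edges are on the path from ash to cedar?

Walking from ash: ash–fig–willow–cedar. Length 3.

3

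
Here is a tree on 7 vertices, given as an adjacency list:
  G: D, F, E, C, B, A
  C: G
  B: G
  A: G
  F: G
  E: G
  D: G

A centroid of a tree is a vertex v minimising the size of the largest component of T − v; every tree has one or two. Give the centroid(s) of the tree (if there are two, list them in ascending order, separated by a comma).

Delete G: the remaining components have sizes 1, 1, 1, 1, 1, 1. Max 1 ≤ 3, so G is a centroid.
No neighbour of G does as well, so G is the unique centroid.

G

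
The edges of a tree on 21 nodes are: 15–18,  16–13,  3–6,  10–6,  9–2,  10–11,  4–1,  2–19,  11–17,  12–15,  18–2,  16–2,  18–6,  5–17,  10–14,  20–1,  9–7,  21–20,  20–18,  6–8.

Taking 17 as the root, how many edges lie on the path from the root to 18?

4

Path from 17 to 18: 17–11–10–6–18, which has 4 edges.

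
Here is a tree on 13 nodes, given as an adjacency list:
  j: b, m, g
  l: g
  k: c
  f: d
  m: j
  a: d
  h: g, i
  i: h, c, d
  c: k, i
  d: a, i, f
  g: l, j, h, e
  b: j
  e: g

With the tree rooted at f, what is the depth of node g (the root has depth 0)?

4

Climbing from g to the root: g – h – i – d – f. That's 4 steps.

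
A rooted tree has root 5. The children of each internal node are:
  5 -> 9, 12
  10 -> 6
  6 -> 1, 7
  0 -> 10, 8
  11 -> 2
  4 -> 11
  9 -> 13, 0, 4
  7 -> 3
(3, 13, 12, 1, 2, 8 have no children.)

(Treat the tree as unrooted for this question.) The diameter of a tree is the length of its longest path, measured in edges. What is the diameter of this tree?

8

BFS from 3 reaches 2 last, at distance 8; BFS from 2 confirms no node is farther.
Path: 3–7–6–10–0–9–4–11–2.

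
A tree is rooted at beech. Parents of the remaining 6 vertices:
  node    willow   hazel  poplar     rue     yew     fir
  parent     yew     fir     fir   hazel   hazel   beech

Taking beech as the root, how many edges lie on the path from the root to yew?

Climbing from yew to the root: yew – hazel – fir – beech. That's 3 steps.

3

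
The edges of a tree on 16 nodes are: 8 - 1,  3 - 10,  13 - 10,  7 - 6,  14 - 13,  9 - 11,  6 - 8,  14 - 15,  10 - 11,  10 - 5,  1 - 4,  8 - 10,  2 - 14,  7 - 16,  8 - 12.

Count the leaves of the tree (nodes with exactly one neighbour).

The leaves are 2, 3, 4, 5, 9, 12, 15, 16.
That is 8 leaves.

8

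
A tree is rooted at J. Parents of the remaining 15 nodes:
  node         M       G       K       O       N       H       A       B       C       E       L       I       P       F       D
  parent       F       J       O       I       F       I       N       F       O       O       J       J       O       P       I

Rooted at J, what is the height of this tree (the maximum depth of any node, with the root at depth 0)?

6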